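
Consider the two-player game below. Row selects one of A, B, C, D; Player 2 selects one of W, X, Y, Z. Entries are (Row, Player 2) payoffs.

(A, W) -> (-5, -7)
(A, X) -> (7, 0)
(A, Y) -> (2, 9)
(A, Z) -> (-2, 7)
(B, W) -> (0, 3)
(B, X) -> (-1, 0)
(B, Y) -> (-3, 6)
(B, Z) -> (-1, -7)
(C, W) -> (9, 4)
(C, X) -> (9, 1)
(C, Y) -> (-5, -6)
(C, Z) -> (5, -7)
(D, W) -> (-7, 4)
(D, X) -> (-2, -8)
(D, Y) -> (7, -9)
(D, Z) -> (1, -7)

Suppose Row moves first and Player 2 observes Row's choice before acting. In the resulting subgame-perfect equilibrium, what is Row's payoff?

Solve by backward induction (Row leads).
- A → Player 2 plays Y (best of -7, 0, 9, 7); Row gets 2.
- B → Player 2 plays Y (best of 3, 0, 6, -7); Row gets -3.
- C → Player 2 plays W (best of 4, 1, -6, -7); Row gets 9.
- D → Player 2 plays W (best of 4, -8, -9, -7); Row gets -7.
Among 2, -3, 9, -7, the best is 9 at C. Subgame-perfect outcome: (C, W) with payoffs (9, 4).

9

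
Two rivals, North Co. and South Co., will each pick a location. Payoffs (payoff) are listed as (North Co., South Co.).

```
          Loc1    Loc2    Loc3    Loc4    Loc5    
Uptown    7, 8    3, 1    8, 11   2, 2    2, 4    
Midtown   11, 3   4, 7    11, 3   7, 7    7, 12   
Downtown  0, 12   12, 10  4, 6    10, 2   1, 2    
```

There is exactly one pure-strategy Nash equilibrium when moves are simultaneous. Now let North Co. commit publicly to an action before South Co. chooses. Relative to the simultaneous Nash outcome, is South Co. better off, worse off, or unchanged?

Work backward from South Co.'s decision.
- Uptown → South Co. plays Loc3 (best of 8, 1, 11, 2, 4); North Co. gets 8.
- Midtown → South Co. plays Loc5 (best of 3, 7, 3, 7, 12); North Co. gets 7.
- Downtown → South Co. plays Loc1 (best of 12, 10, 6, 2, 2); North Co. gets 0.
Among 8, 7, 0, the best is 8 at Uptown. Subgame-perfect outcome: (Uptown, Loc3) with payoffs (8, 11).
For the simultaneous game, intersect best replies.
North Co.'s best replies: Loc1→Midtown; Loc2→Downtown; Loc3→Midtown; Loc4→Downtown; Loc5→Midtown.
South Co.'s best replies: Uptown→Loc3; Midtown→Loc5; Downtown→Loc1.
Only (Midtown, Loc5) has each player best-responding; Nash payoffs (7, 12).
South Co. earns 11 sequentially versus 12 at the Nash outcome: worse off.

worse off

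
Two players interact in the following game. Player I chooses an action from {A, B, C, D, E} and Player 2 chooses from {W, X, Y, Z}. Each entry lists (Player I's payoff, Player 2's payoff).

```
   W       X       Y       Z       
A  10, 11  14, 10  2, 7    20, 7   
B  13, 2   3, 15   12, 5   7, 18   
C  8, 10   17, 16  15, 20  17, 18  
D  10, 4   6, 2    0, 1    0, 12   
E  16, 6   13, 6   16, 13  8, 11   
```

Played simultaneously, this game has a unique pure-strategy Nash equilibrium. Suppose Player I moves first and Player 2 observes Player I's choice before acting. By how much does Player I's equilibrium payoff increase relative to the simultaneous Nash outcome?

0

Solve by backward induction (Player I leads).
- A: Player 2 compares 11, 10, 7, 7 and picks W; Player I would get 10.
- B: Player 2 compares 2, 15, 5, 18 and picks Z; Player I would get 7.
- C: Player 2 compares 10, 16, 20, 18 and picks Y; Player I would get 15.
- D: Player 2 compares 4, 2, 1, 12 and picks Z; Player I would get 0.
- E: Player 2 compares 6, 6, 13, 11 and picks Y; Player I would get 16.
Player I's induced payoffs are 10, 7, 15, 0, 16, so Player I commits to E. Subgame-perfect outcome: (E, Y) with payoffs (16, 13).
Now find the simultaneous Nash equilibrium.
Player I's best replies: W→E; X→C; Y→E; Z→A.
Player 2's best replies: A→W; B→Z; C→Y; D→Z; E→Y.
The unique mutual best reply is (E, Y), giving (16, 13).
Player I's commitment gain: 16 − 16 = 0.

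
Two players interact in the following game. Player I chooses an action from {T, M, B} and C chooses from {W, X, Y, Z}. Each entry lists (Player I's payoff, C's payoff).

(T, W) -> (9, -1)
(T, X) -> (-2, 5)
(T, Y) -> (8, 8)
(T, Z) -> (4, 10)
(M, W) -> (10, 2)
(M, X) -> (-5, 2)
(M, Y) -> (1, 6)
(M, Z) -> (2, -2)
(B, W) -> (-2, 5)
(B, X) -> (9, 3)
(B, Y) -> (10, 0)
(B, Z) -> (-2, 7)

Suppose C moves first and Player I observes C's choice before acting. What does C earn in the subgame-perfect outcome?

Backward induction with C moving first.
- W: BR = M, leader payoff 2.
- X: BR = B, leader payoff 3.
- Y: BR = B, leader payoff 0.
- Z: BR = T, leader payoff 10.
Among 2, 3, 0, 10, the best is 10 at Z. Subgame-perfect outcome: (T, Z) with payoffs (4, 10).

10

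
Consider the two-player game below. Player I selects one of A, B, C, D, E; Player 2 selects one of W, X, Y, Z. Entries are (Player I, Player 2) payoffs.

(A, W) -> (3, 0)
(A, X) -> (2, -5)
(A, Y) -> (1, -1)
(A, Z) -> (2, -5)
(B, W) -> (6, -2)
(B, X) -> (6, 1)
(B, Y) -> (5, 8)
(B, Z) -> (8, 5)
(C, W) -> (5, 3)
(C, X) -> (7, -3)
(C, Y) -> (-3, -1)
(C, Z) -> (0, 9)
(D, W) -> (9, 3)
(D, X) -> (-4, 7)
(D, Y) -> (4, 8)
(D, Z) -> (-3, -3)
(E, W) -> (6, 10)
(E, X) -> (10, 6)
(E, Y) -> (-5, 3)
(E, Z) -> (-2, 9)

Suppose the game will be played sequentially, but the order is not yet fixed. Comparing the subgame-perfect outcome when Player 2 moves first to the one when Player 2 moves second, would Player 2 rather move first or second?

second

If Player I leads: Player 2's best replies are A→W, B→Y, C→Z, D→Y, E→W; Player I's induced payoffs 3, 5, 0, 4, 6; outcome (E, W), payoffs (6, 10).
If Player 2 leads: Player I's best replies are W→D, X→E, Y→B, Z→B; Player 2's induced payoffs 3, 6, 8, 5; outcome (B, Y), payoffs (5, 8).
Player 2 gets 8 moving first and 10 moving second, so Player 2 prefers to move second.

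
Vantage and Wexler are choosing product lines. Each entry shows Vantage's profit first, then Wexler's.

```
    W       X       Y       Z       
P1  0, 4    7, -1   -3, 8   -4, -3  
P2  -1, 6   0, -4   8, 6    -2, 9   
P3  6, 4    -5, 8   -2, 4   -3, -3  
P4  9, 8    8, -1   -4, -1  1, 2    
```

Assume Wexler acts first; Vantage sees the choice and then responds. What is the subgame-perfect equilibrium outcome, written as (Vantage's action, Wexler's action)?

(P4, W)

Work backward from Vantage's decision.
- W → Vantage plays P4 (best of 0, -1, 6, 9); Wexler gets 8.
- X → Vantage plays P4 (best of 7, 0, -5, 8); Wexler gets -1.
- Y → Vantage plays P2 (best of -3, 8, -2, -4); Wexler gets 6.
- Z → Vantage plays P4 (best of -4, -2, -3, 1); Wexler gets 2.
Among 8, -1, 6, 2, the best is 8 at W. Subgame-perfect outcome: (P4, W) with payoffs (9, 8).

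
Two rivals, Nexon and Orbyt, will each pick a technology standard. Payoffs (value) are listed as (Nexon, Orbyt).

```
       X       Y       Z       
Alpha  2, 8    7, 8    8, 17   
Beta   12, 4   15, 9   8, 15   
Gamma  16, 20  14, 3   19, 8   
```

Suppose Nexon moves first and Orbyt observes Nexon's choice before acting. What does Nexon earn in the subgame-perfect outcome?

Solve by backward induction (Nexon leads).
- Alpha: Orbyt compares 8, 8, 17 and picks Z; Nexon would get 8.
- Beta: Orbyt compares 4, 9, 15 and picks Z; Nexon would get 8.
- Gamma: Orbyt compares 20, 3, 8 and picks X; Nexon would get 16.
Among 8, 8, 16, the best is 16 at Gamma. Subgame-perfect outcome: (Gamma, X) with payoffs (16, 20).

16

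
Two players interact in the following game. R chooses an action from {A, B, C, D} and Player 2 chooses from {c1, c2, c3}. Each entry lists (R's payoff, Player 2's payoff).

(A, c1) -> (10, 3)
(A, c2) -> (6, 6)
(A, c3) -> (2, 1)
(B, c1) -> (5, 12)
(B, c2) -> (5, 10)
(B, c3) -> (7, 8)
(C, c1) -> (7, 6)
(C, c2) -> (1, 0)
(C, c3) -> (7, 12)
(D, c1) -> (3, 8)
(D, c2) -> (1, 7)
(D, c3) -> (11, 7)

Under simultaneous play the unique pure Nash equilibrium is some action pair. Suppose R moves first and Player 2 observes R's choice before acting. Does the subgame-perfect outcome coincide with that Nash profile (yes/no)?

Player 2 best-responds to each possible R move:
- A: Player 2 compares 3, 6, 1 and picks c2; R would get 6.
- B: Player 2 compares 12, 10, 8 and picks c1; R would get 5.
- C: Player 2 compares 6, 0, 12 and picks c3; R would get 7.
- D: Player 2 compares 8, 7, 7 and picks c1; R would get 3.
R's induced payoffs are 6, 5, 7, 3, so R commits to C. Subgame-perfect outcome: (C, c3) with payoffs (7, 12).
For the simultaneous game, intersect best replies.
R's best replies: c1→A; c2→A; c3→D.
Player 2's best replies: A→c2; B→c1; C→c3; D→c1.
Only (A, c2) has each player best-responding; Nash payoffs (6, 6).
Sequential outcome (C, c3) differs from the Nash profile (A, c2).

no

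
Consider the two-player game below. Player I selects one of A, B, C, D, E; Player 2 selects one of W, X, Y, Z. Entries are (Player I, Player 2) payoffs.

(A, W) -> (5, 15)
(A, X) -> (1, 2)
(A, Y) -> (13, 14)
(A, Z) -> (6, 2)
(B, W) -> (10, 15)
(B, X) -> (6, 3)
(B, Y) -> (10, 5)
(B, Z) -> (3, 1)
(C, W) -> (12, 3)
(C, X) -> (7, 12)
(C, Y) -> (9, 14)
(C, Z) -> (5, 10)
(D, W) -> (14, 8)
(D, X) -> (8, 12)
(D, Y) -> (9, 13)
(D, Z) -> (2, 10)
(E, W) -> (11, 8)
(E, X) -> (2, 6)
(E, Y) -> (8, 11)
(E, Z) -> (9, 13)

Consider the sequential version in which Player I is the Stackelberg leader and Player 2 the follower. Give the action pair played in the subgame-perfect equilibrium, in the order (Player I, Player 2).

Backward induction with Player I moving first.
- A → Player 2 plays W (best of 15, 2, 14, 2); Player I gets 5.
- B → Player 2 plays W (best of 15, 3, 5, 1); Player I gets 10.
- C → Player 2 plays Y (best of 3, 12, 14, 10); Player I gets 9.
- D → Player 2 plays Y (best of 8, 12, 13, 10); Player I gets 9.
- E → Player 2 plays Z (best of 8, 6, 11, 13); Player I gets 9.
Among 5, 10, 9, 9, 9, the best is 10 at B. Subgame-perfect outcome: (B, W) with payoffs (10, 15).

(B, W)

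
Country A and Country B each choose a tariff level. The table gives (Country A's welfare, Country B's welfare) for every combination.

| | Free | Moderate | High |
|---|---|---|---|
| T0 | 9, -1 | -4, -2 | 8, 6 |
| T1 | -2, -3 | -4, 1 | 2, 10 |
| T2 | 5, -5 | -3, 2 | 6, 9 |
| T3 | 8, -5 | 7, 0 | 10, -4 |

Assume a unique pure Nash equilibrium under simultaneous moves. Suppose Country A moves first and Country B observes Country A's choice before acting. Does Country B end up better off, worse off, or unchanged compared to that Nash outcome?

Country B best-responds to each possible Country A move:
- T0: Country B compares -1, -2, 6 and picks High; Country A would get 8.
- T1: Country B compares -3, 1, 10 and picks High; Country A would get 2.
- T2: Country B compares -5, 2, 9 and picks High; Country A would get 6.
- T3: Country B compares -5, 0, -4 and picks Moderate; Country A would get 7.
Among 8, 2, 6, 7, the best is 8 at T0. Subgame-perfect outcome: (T0, High) with payoffs (8, 6).
For the simultaneous game, intersect best replies.
Country A's best replies: Free→T0; Moderate→T3; High→T3.
Country B's best replies: T0→High; T1→High; T2→High; T3→Moderate.
Only (T3, Moderate) has each player best-responding; Nash payoffs (7, 0).
Country B earns 6 sequentially versus 0 at the Nash outcome: better off.

better off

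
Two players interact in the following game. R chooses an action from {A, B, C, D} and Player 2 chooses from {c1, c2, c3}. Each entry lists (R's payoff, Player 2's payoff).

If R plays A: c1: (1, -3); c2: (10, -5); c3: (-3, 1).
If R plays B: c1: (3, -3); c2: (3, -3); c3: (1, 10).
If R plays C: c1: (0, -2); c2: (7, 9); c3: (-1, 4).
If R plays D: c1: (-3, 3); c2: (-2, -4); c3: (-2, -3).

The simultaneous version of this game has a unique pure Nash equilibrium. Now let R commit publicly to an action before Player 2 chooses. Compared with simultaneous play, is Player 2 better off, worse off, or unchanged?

Backward induction with R moving first.
- A: Player 2 compares -3, -5, 1 and picks c3; R would get -3.
- B: Player 2 compares -3, -3, 10 and picks c3; R would get 1.
- C: Player 2 compares -2, 9, 4 and picks c2; R would get 7.
- D: Player 2 compares 3, -4, -3 and picks c1; R would get -3.
R's induced payoffs are -3, 1, 7, -3, so R commits to C. Subgame-perfect outcome: (C, c2) with payoffs (7, 9).
Under simultaneous play:
R's best replies: c1→B; c2→A; c3→B.
Player 2's best replies: A→c3; B→c3; C→c2; D→c1.
Only (B, c3) has each player best-responding; Nash payoffs (1, 10).
Player 2 earns 9 sequentially versus 10 at the Nash outcome: worse off.

worse off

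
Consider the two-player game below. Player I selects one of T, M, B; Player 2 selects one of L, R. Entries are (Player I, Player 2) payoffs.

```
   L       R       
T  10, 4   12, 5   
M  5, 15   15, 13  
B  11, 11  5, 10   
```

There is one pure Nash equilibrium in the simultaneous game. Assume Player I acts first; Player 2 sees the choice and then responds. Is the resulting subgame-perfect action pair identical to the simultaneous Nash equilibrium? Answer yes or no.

Work backward from Player 2's decision.
- T: Player 2 compares 4, 5 and picks R; Player I would get 12.
- M: Player 2 compares 15, 13 and picks L; Player I would get 5.
- B: Player 2 compares 11, 10 and picks L; Player I would get 11.
Maximizing over 12, 5, 11, Player I chooses T. Subgame-perfect outcome: (T, R) with payoffs (12, 5).
Under simultaneous play:
Player I's best replies: L→B; R→M.
Player 2's best replies: T→R; M→L; B→L.
Only (B, L) has each player best-responding; Nash payoffs (11, 11).
Sequential outcome (T, R) differs from the Nash profile (B, L).

no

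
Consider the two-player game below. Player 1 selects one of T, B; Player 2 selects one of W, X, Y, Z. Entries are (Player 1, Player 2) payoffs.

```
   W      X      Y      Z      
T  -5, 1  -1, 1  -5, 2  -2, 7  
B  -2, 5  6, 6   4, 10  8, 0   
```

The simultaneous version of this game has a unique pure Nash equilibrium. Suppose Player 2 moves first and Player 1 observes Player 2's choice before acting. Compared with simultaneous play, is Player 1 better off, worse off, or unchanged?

unchanged

Backward induction with Player 2 moving first.
- W → Player 1 plays B (best of -5, -2); Player 2 gets 5.
- X → Player 1 plays B (best of -1, 6); Player 2 gets 6.
- Y → Player 1 plays B (best of -5, 4); Player 2 gets 10.
- Z → Player 1 plays B (best of -2, 8); Player 2 gets 0.
Among 5, 6, 10, 0, the best is 10 at Y. Subgame-perfect outcome: (B, Y) with payoffs (4, 10).
For the simultaneous game, intersect best replies.
Player 1's best replies: W→B; X→B; Y→B; Z→B.
Player 2's best replies: T→Z; B→Y.
Only (B, Y) has each player best-responding; Nash payoffs (4, 10).
Player 1 earns 4 sequentially versus 4 at the Nash outcome: unchanged.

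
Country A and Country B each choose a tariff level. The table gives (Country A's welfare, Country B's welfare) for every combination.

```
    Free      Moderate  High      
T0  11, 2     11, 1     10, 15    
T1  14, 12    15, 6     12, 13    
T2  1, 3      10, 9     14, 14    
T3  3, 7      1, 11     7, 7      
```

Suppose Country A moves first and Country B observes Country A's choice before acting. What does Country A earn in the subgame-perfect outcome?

14

Country B best-responds to each possible Country A move:
- T0 → Country B plays High (best of 2, 1, 15); Country A gets 10.
- T1 → Country B plays High (best of 12, 6, 13); Country A gets 12.
- T2 → Country B plays High (best of 3, 9, 14); Country A gets 14.
- T3 → Country B plays Moderate (best of 7, 11, 7); Country A gets 1.
Among 10, 12, 14, 1, the best is 14 at T2. Subgame-perfect outcome: (T2, High) with payoffs (14, 14).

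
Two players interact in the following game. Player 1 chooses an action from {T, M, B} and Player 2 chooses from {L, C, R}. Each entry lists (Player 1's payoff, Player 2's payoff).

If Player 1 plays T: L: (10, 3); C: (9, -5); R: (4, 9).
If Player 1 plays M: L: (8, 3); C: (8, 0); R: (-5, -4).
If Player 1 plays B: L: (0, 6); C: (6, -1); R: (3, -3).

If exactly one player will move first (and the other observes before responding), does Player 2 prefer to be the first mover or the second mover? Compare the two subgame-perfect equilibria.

first

If Player 1 leads: Player 2's best replies are T→R, M→L, B→L; Player 1's induced payoffs 4, 8, 0; outcome (M, L), payoffs (8, 3).
If Player 2 leads: Player 1's best replies are L→T, C→T, R→T; Player 2's induced payoffs 3, -5, 9; outcome (T, R), payoffs (4, 9).
Player 2 gets 9 moving first and 3 moving second, so Player 2 prefers to move first.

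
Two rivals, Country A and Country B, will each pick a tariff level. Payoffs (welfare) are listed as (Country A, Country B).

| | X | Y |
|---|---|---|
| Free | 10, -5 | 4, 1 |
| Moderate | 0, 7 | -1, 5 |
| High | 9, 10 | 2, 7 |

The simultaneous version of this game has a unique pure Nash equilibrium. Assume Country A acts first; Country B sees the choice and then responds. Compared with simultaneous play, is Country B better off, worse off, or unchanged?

better off

Backward induction with Country A moving first.
- Free: BR = Y, leader payoff 4.
- Moderate: BR = X, leader payoff 0.
- High: BR = X, leader payoff 9.
Maximizing over 4, 0, 9, Country A chooses High. Subgame-perfect outcome: (High, X) with payoffs (9, 10).
For the simultaneous game, intersect best replies.
Country A's best replies: X→Free; Y→Free.
Country B's best replies: Free→Y; Moderate→X; High→X.
Only (Free, Y) has each player best-responding; Nash payoffs (4, 1).
Country B earns 10 sequentially versus 1 at the Nash outcome: better off.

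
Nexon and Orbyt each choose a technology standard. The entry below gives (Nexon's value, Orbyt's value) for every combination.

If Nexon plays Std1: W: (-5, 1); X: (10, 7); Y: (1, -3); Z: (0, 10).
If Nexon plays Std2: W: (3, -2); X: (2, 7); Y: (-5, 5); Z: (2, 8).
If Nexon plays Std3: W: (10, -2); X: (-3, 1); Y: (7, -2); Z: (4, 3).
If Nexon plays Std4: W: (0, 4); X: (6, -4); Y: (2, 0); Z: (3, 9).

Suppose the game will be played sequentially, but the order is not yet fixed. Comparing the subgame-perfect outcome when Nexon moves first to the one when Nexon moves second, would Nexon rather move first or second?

second

If Nexon leads: Orbyt's best replies are Std1→Z, Std2→Z, Std3→Z, Std4→Z; Nexon's induced payoffs 0, 2, 4, 3; outcome (Std3, Z), payoffs (4, 3).
If Orbyt leads: Nexon's best replies are W→Std3, X→Std1, Y→Std3, Z→Std3; Orbyt's induced payoffs -2, 7, -2, 3; outcome (Std1, X), payoffs (10, 7).
Nexon gets 4 moving first and 10 moving second, so Nexon prefers to move second.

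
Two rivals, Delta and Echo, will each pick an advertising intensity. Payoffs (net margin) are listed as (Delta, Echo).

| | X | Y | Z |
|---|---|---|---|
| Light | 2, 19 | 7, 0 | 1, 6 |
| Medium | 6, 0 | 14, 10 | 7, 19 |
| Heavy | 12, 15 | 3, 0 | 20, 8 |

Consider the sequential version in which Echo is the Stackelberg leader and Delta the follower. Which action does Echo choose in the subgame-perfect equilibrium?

Backward induction with Echo moving first.
- X: BR = Heavy, leader payoff 15.
- Y: BR = Medium, leader payoff 10.
- Z: BR = Heavy, leader payoff 8.
Maximizing over 15, 10, 8, Echo chooses X. Subgame-perfect outcome: (Heavy, X) with payoffs (12, 15).

X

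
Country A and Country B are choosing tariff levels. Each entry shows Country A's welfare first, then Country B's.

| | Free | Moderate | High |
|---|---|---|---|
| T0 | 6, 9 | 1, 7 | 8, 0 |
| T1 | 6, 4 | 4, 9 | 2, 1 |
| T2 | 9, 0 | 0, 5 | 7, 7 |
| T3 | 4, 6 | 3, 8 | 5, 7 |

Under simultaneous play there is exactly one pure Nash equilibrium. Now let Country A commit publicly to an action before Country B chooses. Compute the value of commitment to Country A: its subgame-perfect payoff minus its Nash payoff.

Solve by backward induction (Country A leads).
- T0: Country B compares 9, 7, 0 and picks Free; Country A would get 6.
- T1: Country B compares 4, 9, 1 and picks Moderate; Country A would get 4.
- T2: Country B compares 0, 5, 7 and picks High; Country A would get 7.
- T3: Country B compares 6, 8, 7 and picks Moderate; Country A would get 3.
Among 6, 4, 7, 3, the best is 7 at T2. Subgame-perfect outcome: (T2, High) with payoffs (7, 7).
Under simultaneous play:
Country A's best replies: Free→T2; Moderate→T1; High→T0.
Country B's best replies: T0→Free; T1→Moderate; T2→High; T3→Moderate.
The unique mutual best reply is (T1, Moderate), giving (4, 9).
Country A's commitment gain: 7 − 4 = 3.

3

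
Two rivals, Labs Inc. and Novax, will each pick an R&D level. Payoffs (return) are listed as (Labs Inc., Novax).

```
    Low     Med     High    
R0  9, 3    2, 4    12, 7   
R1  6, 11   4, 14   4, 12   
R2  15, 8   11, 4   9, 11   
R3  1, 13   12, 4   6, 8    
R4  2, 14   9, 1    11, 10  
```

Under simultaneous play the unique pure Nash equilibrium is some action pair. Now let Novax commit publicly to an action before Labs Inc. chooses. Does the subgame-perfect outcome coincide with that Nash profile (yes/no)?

Work backward from Labs Inc.'s decision.
- Low → Labs Inc. plays R2 (best of 9, 6, 15, 1, 2); Novax gets 8.
- Med → Labs Inc. plays R3 (best of 2, 4, 11, 12, 9); Novax gets 4.
- High → Labs Inc. plays R0 (best of 12, 4, 9, 6, 11); Novax gets 7.
Novax's induced payoffs are 8, 4, 7, so Novax commits to Low. Subgame-perfect outcome: (R2, Low) with payoffs (15, 8).
Now find the simultaneous Nash equilibrium.
Labs Inc.'s best replies: Low→R2; Med→R3; High→R0.
Novax's best replies: R0→High; R1→Med; R2→High; R3→Low; R4→Low.
Only (R0, High) has each player best-responding; Nash payoffs (12, 7).
Sequential outcome (R2, Low) differs from the Nash profile (R0, High).

no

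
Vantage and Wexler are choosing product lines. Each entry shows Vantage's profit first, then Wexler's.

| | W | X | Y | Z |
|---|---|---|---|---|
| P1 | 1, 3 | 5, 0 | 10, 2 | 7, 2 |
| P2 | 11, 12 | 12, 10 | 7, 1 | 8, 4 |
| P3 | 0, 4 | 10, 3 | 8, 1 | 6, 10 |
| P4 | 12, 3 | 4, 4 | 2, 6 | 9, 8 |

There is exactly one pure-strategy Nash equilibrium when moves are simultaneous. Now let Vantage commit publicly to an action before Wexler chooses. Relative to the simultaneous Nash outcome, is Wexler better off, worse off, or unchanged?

better off

Wexler best-responds to each possible Vantage move:
- P1 → Wexler plays W (best of 3, 0, 2, 2); Vantage gets 1.
- P2 → Wexler plays W (best of 12, 10, 1, 4); Vantage gets 11.
- P3 → Wexler plays Z (best of 4, 3, 1, 10); Vantage gets 6.
- P4 → Wexler plays Z (best of 3, 4, 6, 8); Vantage gets 9.
Maximizing over 1, 11, 6, 9, Vantage chooses P2. Subgame-perfect outcome: (P2, W) with payoffs (11, 12).
Now find the simultaneous Nash equilibrium.
Vantage's best replies: W→P4; X→P2; Y→P1; Z→P4.
Wexler's best replies: P1→W; P2→W; P3→Z; P4→Z.
The unique mutual best reply is (P4, Z), giving (9, 8).
Wexler earns 12 sequentially versus 8 at the Nash outcome: better off.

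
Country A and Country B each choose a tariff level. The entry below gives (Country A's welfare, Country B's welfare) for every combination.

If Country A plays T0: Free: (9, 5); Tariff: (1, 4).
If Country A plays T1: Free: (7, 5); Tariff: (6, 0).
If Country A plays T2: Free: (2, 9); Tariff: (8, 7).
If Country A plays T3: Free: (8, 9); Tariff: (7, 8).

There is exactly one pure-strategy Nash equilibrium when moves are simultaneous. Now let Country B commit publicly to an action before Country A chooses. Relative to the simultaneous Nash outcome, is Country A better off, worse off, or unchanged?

worse off

Work backward from Country A's decision.
- Free → Country A plays T0 (best of 9, 7, 2, 8); Country B gets 5.
- Tariff → Country A plays T2 (best of 1, 6, 8, 7); Country B gets 7.
Among 5, 7, the best is 7 at Tariff. Subgame-perfect outcome: (T2, Tariff) with payoffs (8, 7).
For the simultaneous game, intersect best replies.
Country A's best replies: Free→T0; Tariff→T2.
Country B's best replies: T0→Free; T1→Free; T2→Free; T3→Free.
The unique mutual best reply is (T0, Free), giving (9, 5).
Country A earns 8 sequentially versus 9 at the Nash outcome: worse off.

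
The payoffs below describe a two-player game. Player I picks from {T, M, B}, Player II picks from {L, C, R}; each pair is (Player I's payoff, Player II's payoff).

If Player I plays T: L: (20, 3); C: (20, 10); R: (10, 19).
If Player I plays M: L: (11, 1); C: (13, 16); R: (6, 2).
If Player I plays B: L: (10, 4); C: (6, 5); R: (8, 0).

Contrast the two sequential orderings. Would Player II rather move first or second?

first

If Player I leads: Player II's best replies are T→R, M→C, B→C; Player I's induced payoffs 10, 13, 6; outcome (M, C), payoffs (13, 16).
If Player II leads: Player I's best replies are L→T, C→T, R→T; Player II's induced payoffs 3, 10, 19; outcome (T, R), payoffs (10, 19).
Player II gets 19 moving first and 16 moving second, so Player II prefers to move first.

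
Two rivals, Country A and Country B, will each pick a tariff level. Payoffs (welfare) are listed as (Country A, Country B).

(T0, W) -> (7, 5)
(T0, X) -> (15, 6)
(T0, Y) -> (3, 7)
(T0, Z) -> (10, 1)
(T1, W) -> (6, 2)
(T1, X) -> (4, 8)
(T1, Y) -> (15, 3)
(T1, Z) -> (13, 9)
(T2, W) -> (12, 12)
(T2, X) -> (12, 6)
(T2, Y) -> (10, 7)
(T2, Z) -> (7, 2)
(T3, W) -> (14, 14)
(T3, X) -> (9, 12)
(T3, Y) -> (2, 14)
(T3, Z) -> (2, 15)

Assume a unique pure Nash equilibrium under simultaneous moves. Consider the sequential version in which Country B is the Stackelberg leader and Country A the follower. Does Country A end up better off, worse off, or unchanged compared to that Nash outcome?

better off

Country A best-responds to each possible Country B move:
- W: Country A compares 7, 6, 12, 14 and picks T3; Country B would get 14.
- X: Country A compares 15, 4, 12, 9 and picks T0; Country B would get 6.
- Y: Country A compares 3, 15, 10, 2 and picks T1; Country B would get 3.
- Z: Country A compares 10, 13, 7, 2 and picks T1; Country B would get 9.
Maximizing over 14, 6, 3, 9, Country B chooses W. Subgame-perfect outcome: (T3, W) with payoffs (14, 14).
For the simultaneous game, intersect best replies.
Country A's best replies: W→T3; X→T0; Y→T1; Z→T1.
Country B's best replies: T0→Y; T1→Z; T2→W; T3→Z.
Only (T1, Z) has each player best-responding; Nash payoffs (13, 9).
Country A earns 14 sequentially versus 13 at the Nash outcome: better off.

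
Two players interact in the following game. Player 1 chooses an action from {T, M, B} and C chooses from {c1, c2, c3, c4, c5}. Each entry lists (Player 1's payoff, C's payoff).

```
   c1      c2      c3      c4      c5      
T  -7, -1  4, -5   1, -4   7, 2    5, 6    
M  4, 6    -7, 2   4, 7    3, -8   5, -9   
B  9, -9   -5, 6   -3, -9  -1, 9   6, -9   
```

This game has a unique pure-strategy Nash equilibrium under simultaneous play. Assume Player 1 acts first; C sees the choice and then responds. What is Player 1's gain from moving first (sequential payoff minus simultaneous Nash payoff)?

1

Work backward from C's decision.
- T: C compares -1, -5, -4, 2, 6 and picks c5; Player 1 would get 5.
- M: C compares 6, 2, 7, -8, -9 and picks c3; Player 1 would get 4.
- B: C compares -9, 6, -9, 9, -9 and picks c4; Player 1 would get -1.
Player 1's induced payoffs are 5, 4, -1, so Player 1 commits to T. Subgame-perfect outcome: (T, c5) with payoffs (5, 6).
For the simultaneous game, intersect best replies.
Player 1's best replies: c1→B; c2→T; c3→M; c4→T; c5→B.
C's best replies: T→c5; M→c3; B→c4.
The unique mutual best reply is (M, c3), giving (4, 7).
Player 1's commitment gain: 5 − 4 = 1.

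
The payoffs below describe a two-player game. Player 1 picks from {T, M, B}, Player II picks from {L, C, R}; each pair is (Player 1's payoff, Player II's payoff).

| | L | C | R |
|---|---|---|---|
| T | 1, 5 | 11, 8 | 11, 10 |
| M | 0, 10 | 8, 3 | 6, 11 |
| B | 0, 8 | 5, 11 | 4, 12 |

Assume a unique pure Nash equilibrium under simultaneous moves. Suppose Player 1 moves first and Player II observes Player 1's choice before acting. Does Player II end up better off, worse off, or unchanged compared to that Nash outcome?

unchanged

Solve by backward induction (Player 1 leads).
- T → Player II plays R (best of 5, 8, 10); Player 1 gets 11.
- M → Player II plays R (best of 10, 3, 11); Player 1 gets 6.
- B → Player II plays R (best of 8, 11, 12); Player 1 gets 4.
Maximizing over 11, 6, 4, Player 1 chooses T. Subgame-perfect outcome: (T, R) with payoffs (11, 10).
Now find the simultaneous Nash equilibrium.
Player 1's best replies: L→T; C→T; R→T.
Player II's best replies: T→R; M→R; B→R.
Only (T, R) has each player best-responding; Nash payoffs (11, 10).
Player II earns 10 sequentially versus 10 at the Nash outcome: unchanged.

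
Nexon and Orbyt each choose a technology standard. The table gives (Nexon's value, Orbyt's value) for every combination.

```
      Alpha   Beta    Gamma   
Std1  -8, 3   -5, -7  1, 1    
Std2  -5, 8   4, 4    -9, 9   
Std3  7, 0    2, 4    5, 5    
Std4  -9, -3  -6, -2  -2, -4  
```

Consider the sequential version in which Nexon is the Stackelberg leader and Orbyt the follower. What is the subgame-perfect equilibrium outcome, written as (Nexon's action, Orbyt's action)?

Backward induction with Nexon moving first.
- Std1: BR = Alpha, leader payoff -8.
- Std2: BR = Gamma, leader payoff -9.
- Std3: BR = Gamma, leader payoff 5.
- Std4: BR = Beta, leader payoff -6.
Among -8, -9, 5, -6, the best is 5 at Std3. Subgame-perfect outcome: (Std3, Gamma) with payoffs (5, 5).

(Std3, Gamma)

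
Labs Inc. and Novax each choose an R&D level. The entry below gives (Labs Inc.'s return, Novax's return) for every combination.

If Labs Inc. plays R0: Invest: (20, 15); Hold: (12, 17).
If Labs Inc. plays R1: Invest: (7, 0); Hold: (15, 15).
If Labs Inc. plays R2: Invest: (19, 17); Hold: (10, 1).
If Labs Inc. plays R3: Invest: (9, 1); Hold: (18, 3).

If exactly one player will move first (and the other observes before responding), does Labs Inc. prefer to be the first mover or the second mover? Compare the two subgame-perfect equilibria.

second

If Labs Inc. leads: Novax's best replies are R0→Hold, R1→Hold, R2→Invest, R3→Hold; Labs Inc.'s induced payoffs 12, 15, 19, 18; outcome (R2, Invest), payoffs (19, 17).
If Novax leads: Labs Inc.'s best replies are Invest→R0, Hold→R3; Novax's induced payoffs 15, 3; outcome (R0, Invest), payoffs (20, 15).
Labs Inc. gets 19 moving first and 20 moving second, so Labs Inc. prefers to move second.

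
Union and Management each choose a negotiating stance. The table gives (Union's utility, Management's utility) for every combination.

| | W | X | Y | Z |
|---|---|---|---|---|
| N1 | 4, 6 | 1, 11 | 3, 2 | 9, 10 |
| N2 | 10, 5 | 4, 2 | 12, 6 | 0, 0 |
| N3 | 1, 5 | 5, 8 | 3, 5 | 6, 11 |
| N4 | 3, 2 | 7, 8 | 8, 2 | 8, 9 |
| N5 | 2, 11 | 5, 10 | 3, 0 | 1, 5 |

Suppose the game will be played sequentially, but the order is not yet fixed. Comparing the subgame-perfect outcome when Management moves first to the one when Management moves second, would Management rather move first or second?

first

If Union leads: Management's best replies are N1→X, N2→Y, N3→Z, N4→Z, N5→W; Union's induced payoffs 1, 12, 6, 8, 2; outcome (N2, Y), payoffs (12, 6).
If Management leads: Union's best replies are W→N2, X→N4, Y→N2, Z→N1; Management's induced payoffs 5, 8, 6, 10; outcome (N1, Z), payoffs (9, 10).
Management gets 10 moving first and 6 moving second, so Management prefers to move first.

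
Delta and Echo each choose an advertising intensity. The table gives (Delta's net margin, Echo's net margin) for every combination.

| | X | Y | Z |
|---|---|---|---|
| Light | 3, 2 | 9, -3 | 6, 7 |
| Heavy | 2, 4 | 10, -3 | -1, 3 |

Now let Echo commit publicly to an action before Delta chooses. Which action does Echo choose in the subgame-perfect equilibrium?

Z

Work backward from Delta's decision.
- X: Delta compares 3, 2 and picks Light; Echo would get 2.
- Y: Delta compares 9, 10 and picks Heavy; Echo would get -3.
- Z: Delta compares 6, -1 and picks Light; Echo would get 7.
Echo's induced payoffs are 2, -3, 7, so Echo commits to Z. Subgame-perfect outcome: (Light, Z) with payoffs (6, 7).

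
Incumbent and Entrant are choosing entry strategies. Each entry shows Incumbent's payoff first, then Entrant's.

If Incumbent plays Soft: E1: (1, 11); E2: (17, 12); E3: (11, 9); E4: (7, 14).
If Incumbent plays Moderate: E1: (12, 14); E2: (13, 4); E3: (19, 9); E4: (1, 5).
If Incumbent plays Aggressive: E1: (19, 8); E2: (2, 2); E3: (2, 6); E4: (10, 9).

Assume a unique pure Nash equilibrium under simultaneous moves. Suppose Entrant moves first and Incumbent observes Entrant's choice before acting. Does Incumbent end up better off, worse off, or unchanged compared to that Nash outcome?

Incumbent best-responds to each possible Entrant move:
- E1 → Incumbent plays Aggressive (best of 1, 12, 19); Entrant gets 8.
- E2 → Incumbent plays Soft (best of 17, 13, 2); Entrant gets 12.
- E3 → Incumbent plays Moderate (best of 11, 19, 2); Entrant gets 9.
- E4 → Incumbent plays Aggressive (best of 7, 1, 10); Entrant gets 9.
Maximizing over 8, 12, 9, 9, Entrant chooses E2. Subgame-perfect outcome: (Soft, E2) with payoffs (17, 12).
Now find the simultaneous Nash equilibrium.
Incumbent's best replies: E1→Aggressive; E2→Soft; E3→Moderate; E4→Aggressive.
Entrant's best replies: Soft→E4; Moderate→E1; Aggressive→E4.
Only (Aggressive, E4) has each player best-responding; Nash payoffs (10, 9).
Incumbent earns 17 sequentially versus 10 at the Nash outcome: better off.

better off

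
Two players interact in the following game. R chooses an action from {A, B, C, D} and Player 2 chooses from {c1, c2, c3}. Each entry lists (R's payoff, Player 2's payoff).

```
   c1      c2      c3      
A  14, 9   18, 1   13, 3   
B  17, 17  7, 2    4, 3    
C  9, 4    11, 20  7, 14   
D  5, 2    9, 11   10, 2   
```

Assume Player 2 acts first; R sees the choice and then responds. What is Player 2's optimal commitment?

Work backward from R's decision.
- c1: R compares 14, 17, 9, 5 and picks B; Player 2 would get 17.
- c2: R compares 18, 7, 11, 9 and picks A; Player 2 would get 1.
- c3: R compares 13, 4, 7, 10 and picks A; Player 2 would get 3.
Player 2's induced payoffs are 17, 1, 3, so Player 2 commits to c1. Subgame-perfect outcome: (B, c1) with payoffs (17, 17).

c1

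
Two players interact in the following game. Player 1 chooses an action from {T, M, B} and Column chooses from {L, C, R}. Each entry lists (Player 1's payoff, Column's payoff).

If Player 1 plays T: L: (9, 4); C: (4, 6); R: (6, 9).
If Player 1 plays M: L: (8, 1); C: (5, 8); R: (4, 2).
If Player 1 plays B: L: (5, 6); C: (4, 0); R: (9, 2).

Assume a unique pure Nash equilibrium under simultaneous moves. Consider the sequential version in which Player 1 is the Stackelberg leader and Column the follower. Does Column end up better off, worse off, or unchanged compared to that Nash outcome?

Backward induction with Player 1 moving first.
- T → Column plays R (best of 4, 6, 9); Player 1 gets 6.
- M → Column plays C (best of 1, 8, 2); Player 1 gets 5.
- B → Column plays L (best of 6, 0, 2); Player 1 gets 5.
Player 1's induced payoffs are 6, 5, 5, so Player 1 commits to T. Subgame-perfect outcome: (T, R) with payoffs (6, 9).
Under simultaneous play:
Player 1's best replies: L→T; C→M; R→B.
Column's best replies: T→R; M→C; B→L.
Only (M, C) has each player best-responding; Nash payoffs (5, 8).
Column earns 9 sequentially versus 8 at the Nash outcome: better off.

better off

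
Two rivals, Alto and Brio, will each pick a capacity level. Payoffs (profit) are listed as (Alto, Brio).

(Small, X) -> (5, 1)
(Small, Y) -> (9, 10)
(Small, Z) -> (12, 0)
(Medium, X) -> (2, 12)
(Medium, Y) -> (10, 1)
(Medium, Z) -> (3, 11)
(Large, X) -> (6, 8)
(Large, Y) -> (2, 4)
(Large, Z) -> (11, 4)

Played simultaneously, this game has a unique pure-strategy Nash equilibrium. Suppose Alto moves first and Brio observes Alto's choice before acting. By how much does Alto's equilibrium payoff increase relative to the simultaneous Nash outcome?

Brio best-responds to each possible Alto move:
- Small: BR = Y, leader payoff 9.
- Medium: BR = X, leader payoff 2.
- Large: BR = X, leader payoff 6.
Alto's induced payoffs are 9, 2, 6, so Alto commits to Small. Subgame-perfect outcome: (Small, Y) with payoffs (9, 10).
Now find the simultaneous Nash equilibrium.
Alto's best replies: X→Large; Y→Medium; Z→Small.
Brio's best replies: Small→Y; Medium→X; Large→X.
The unique mutual best reply is (Large, X), giving (6, 8).
Alto's commitment gain: 9 − 6 = 3.

3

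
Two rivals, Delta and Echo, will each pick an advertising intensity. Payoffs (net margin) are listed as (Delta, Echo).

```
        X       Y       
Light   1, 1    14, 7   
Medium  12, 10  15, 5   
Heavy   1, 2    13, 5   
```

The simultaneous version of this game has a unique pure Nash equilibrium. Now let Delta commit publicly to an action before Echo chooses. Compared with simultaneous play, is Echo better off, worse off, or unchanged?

Echo best-responds to each possible Delta move:
- Light: Echo compares 1, 7 and picks Y; Delta would get 14.
- Medium: Echo compares 10, 5 and picks X; Delta would get 12.
- Heavy: Echo compares 2, 5 and picks Y; Delta would get 13.
Maximizing over 14, 12, 13, Delta chooses Light. Subgame-perfect outcome: (Light, Y) with payoffs (14, 7).
Now find the simultaneous Nash equilibrium.
Delta's best replies: X→Medium; Y→Medium.
Echo's best replies: Light→Y; Medium→X; Heavy→Y.
Only (Medium, X) has each player best-responding; Nash payoffs (12, 10).
Echo earns 7 sequentially versus 10 at the Nash outcome: worse off.

worse off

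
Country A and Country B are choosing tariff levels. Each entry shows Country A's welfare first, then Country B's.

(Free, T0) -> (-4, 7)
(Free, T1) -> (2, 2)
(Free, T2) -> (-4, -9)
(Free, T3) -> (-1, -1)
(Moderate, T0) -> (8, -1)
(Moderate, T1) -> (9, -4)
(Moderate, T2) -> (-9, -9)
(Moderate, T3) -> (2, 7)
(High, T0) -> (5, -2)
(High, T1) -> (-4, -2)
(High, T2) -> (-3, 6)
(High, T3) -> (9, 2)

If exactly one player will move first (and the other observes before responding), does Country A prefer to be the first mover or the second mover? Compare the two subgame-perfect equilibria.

If Country A leads: Country B's best replies are Free→T0, Moderate→T3, High→T2; Country A's induced payoffs -4, 2, -3; outcome (Moderate, T3), payoffs (2, 7).
If Country B leads: Country A's best replies are T0→Moderate, T1→Moderate, T2→High, T3→High; Country B's induced payoffs -1, -4, 6, 2; outcome (High, T2), payoffs (-3, 6).
Country A gets 2 moving first and -3 moving second, so Country A prefers to move first.

first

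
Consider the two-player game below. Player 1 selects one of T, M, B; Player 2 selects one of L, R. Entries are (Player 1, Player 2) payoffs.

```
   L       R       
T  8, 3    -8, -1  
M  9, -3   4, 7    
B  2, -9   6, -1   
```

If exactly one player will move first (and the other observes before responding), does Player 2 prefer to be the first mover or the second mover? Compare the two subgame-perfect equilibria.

second

If Player 1 leads: Player 2's best replies are T→L, M→R, B→R; Player 1's induced payoffs 8, 4, 6; outcome (T, L), payoffs (8, 3).
If Player 2 leads: Player 1's best replies are L→M, R→B; Player 2's induced payoffs -3, -1; outcome (B, R), payoffs (6, -1).
Player 2 gets -1 moving first and 3 moving second, so Player 2 prefers to move second.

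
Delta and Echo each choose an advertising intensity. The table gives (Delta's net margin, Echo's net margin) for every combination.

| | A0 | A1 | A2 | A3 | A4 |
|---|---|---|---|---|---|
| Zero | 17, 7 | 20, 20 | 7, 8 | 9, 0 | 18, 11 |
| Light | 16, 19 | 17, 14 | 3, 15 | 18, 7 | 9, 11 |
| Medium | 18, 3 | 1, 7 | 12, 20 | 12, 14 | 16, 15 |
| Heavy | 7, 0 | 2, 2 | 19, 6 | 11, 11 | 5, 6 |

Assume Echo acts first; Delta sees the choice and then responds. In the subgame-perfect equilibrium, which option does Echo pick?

A1

Delta best-responds to each possible Echo move:
- A0 → Delta plays Medium (best of 17, 16, 18, 7); Echo gets 3.
- A1 → Delta plays Zero (best of 20, 17, 1, 2); Echo gets 20.
- A2 → Delta plays Heavy (best of 7, 3, 12, 19); Echo gets 6.
- A3 → Delta plays Light (best of 9, 18, 12, 11); Echo gets 7.
- A4 → Delta plays Zero (best of 18, 9, 16, 5); Echo gets 11.
Echo's induced payoffs are 3, 20, 6, 7, 11, so Echo commits to A1. Subgame-perfect outcome: (Zero, A1) with payoffs (20, 20).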